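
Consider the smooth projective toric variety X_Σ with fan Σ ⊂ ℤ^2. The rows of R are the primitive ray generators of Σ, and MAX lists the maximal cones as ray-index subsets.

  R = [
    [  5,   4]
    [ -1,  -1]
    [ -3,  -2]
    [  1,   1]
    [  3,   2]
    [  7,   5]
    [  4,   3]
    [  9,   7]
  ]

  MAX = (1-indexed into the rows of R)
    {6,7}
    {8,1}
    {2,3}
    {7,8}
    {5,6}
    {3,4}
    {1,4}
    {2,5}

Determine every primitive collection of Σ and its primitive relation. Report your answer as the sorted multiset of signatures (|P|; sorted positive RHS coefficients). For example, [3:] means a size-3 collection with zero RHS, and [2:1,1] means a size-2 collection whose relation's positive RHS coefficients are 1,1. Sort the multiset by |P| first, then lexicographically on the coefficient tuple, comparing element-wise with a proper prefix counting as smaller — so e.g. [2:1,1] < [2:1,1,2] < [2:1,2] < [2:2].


20 collections generate NE(X_Σ); each relation:

  {2,4}:  v_{2} + v_{4} = 0  →  sig = [2:]
  {3,5}:  v_{3} + v_{5} = 0  →  sig = [2:]
  {1,2}:  v_{1} + v_{2} = v_{7}  →  sig = [2:1]
  {1,7}:  v_{1} + v_{7} = v_{8}  →  sig = [2:1]
  {2,7}:  v_{2} + v_{7} = v_{5}  →  sig = [2:1]
  {3,6}:  v_{3} + v_{6} = v_{7}  →  sig = [2:1]
  {3,7}:  v_{3} + v_{7} = v_{4}  →  sig = [2:1]
  {4,5}:  v_{4} + v_{5} = v_{7}  →  sig = [2:1]
  {4,7}:  v_{4} + v_{7} = v_{1}  →  sig = [2:1]
  {5,7}:  v_{5} + v_{7} = v_{6}  →  sig = [2:1]
  {3,8}:  v_{3} + v_{8} = v_{1} + v_{4}  →  sig = [2:1,1]
  {1,3}:  v_{1} + v_{3} = 2·v_{4}  →  sig = [2:2]
  {1,5}:  v_{1} + v_{5} = 2·v_{7}  →  sig = [2:2]
  {2,6}:  v_{2} + v_{6} = 2·v_{5}  →  sig = [2:2]
  {2,8}:  v_{2} + v_{8} = 2·v_{7}  →  sig = [2:2]
  {4,6}:  v_{4} + v_{6} = 2·v_{7}  →  sig = [2:2]
  {4,8}:  v_{4} + v_{8} = 2·v_{1}  →  sig = [2:2]
  {1,6}:  v_{1} + v_{6} = 3·v_{7}  →  sig = [2:3]
  {5,8}:  v_{5} + v_{8} = 3·v_{7}  →  sig = [2:3]
  {6,8}:  v_{6} + v_{8} = 4·v_{7}  →  sig = [2:4]

Signatures (|P|; sorted positive RHS coefficients), sorted:
    [2:]
    [2:]
    [2:1]
    [2:1]
    [2:1]
    [2:1]
    [2:1]
    [2:1]
    [2:1]
    [2:1]
    [2:1,1]
    [2:2]
    [2:2]
    [2:2]
    [2:2]
    [2:2]
    [2:2]
    [2:3]
    [2:3]
    [2:4]


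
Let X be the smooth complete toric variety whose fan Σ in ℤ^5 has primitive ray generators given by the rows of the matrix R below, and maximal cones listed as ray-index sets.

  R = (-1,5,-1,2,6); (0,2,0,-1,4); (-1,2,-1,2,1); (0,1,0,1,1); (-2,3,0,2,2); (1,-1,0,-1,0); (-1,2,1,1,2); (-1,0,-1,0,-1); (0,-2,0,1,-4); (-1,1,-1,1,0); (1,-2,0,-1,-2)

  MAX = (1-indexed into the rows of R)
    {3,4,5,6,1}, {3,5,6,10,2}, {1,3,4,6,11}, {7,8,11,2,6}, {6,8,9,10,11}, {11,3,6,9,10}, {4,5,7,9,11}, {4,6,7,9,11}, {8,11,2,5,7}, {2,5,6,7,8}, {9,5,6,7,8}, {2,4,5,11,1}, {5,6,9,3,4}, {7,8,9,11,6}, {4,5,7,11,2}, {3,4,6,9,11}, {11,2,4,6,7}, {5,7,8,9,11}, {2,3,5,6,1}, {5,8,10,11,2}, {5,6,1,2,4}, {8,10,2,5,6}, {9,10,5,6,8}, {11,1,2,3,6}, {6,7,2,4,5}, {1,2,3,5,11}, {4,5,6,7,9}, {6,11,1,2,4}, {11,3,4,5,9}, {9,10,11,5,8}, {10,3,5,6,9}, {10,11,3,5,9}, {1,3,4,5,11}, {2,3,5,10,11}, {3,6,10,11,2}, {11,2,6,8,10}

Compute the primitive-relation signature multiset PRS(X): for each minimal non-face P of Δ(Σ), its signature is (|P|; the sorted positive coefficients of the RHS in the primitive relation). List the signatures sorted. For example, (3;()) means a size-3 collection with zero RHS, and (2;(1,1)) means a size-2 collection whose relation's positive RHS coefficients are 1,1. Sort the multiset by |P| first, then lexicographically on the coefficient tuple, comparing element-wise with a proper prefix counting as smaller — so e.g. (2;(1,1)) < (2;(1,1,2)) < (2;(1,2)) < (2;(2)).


|primitive collections| = 12. Relations:

  P={2,9}:  v_{2} + v_{9} = 0  →  sig = (2;())
  P={4,8}:  v_{4} + v_{8} = v_{10}  →  sig = (2;(1))
  P={4,10}:  v_{4} + v_{10} = v_{3}  →  sig = (2;(1))
  P={7,10}:  v_{7} + v_{10} = v_{5}  →  sig = (2;(1))
  P={1,9}:  v_{1} + v_{9} = v_{3} + v_{4}  →  sig = (2;(1,1))
  P={3,7}:  v_{3} + v_{7} = v_{4} + v_{5}  →  sig = (2;(1,1))
  P={1,8}:  v_{1} + v_{8} = v_{2} + v_{3} + v_{10}  →  sig = (2;(1,1,1))
  P={1,7}:  v_{1} + v_{7} = v_{2} + 2·v_{4} + v_{5}  →  sig = (2;(1,1,2))
  P={1,10}:  v_{1} + v_{10} = v_{2} + 2·v_{3}  →  sig = (2;(1,2))
  P={3,8}:  v_{3} + v_{8} = 2·v_{10}  →  sig = (2;(2))
  P={5,6,11}:  v_{5} + v_{6} + v_{11} = 0  →  sig = (3;())
  P={2,3,4}:  v_{2} + v_{3} + v_{4} = v_{1}  →  sig = (3;(1))

Hence PRS(X_Σ) =
    (2;())
    (2;(1))
    (2;(1))
    (2;(1))
    (2;(1,1))
    (2;(1,1))
    (2;(1,1,1))
    (2;(1,1,2))
    (2;(1,2))
    (2;(2))
    (3;())
    (3;(1))


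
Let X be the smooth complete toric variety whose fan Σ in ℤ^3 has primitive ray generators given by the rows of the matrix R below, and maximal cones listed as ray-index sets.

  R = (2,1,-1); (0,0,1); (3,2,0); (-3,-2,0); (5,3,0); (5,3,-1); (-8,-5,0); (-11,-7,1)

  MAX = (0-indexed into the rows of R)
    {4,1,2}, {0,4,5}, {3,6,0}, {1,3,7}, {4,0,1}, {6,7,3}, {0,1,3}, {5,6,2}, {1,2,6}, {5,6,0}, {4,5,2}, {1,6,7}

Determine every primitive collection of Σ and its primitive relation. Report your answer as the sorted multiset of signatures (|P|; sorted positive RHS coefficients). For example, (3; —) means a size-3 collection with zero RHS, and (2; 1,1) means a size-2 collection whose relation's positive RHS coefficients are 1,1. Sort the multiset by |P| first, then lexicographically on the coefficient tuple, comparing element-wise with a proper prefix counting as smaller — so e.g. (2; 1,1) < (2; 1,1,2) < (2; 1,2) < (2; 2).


Σ has 12 primitive collections:

  P={2,3}:  v_{2} + v_{3} = 0  ⇒ sig = (2; —)
  P={0,2}:  v_{0} + v_{2} = v_{5}  ⇒ sig = (2; 1)
  P={1,5}:  v_{1} + v_{5} = v_{4}  ⇒ sig = (2; 1)
  P={3,5}:  v_{3} + v_{5} = v_{0}  ⇒ sig = (2; 1)
  P={4,6}:  v_{4} + v_{6} = v_{3}  ⇒ sig = (2; 1)
  P={2,7}:  v_{2} + v_{7} = v_{1} + v_{6}  ⇒ sig = (2; 1,1)
  P={3,4}:  v_{3} + v_{4} = v_{0} + v_{1}  ⇒ sig = (2; 1,1)
  P={4,7}:  v_{4} + v_{7} = v_{1} + 2·v_{3}  ⇒ sig = (2; 1,2)
  P={5,7}:  v_{5} + v_{7} = 2·v_{3}  ⇒ sig = (2; 2)
  P={0,7}:  v_{0} + v_{7} = 3·v_{3}  ⇒ sig = (2; 3)
  P={1,3,6}:  v_{1} + v_{3} + v_{6} = v_{7}  ⇒ sig = (3; 1)
  P={0,1,6}:  v_{0} + v_{1} + v_{6} = 2·v_{3}  ⇒ sig = (3; 2)

Signatures (|P|; sorted positive RHS coefficients), sorted:
[(2; —), (2; 1), (2; 1), (2; 1), (2; 1), (2; 1,1), (2; 1,1), (2; 1,2), (2; 2), (2; 3), (3; 1), (3; 2)]


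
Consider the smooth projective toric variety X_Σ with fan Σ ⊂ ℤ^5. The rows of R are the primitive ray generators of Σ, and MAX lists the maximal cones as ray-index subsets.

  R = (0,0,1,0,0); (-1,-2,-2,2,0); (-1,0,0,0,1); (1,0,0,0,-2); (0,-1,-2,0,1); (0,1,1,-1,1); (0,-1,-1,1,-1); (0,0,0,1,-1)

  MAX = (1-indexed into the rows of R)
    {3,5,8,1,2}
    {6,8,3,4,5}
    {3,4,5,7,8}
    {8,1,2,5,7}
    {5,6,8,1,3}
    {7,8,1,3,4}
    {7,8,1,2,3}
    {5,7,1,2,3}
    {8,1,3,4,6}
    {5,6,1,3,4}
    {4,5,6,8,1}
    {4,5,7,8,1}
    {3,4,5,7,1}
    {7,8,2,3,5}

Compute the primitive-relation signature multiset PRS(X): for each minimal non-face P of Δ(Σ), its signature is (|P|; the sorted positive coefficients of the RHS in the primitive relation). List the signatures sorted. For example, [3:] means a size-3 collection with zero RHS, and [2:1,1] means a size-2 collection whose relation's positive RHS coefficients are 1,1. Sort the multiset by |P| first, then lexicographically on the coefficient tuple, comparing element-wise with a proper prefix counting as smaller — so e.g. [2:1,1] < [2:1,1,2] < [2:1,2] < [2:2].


The 5 primitive collections of Σ (r=8, n=5):

  {6,7}:  v_{6} + v_{7} = 0  ⟹  sig = [2:]
  {2,6}:  v_{2} + v_{6} = v_{1} + v_{3} + v_{5} + v_{8}  ⟹  sig = [2:1,1,1,1]
  {2,4}:  v_{2} + v_{4} = 2·v_{7}  ⟹  sig = [2:2]
  {1,3,4,5,8}:  v_{1} + v_{3} + v_{4} + v_{5} + v_{8} = v_{7}  ⟹  sig = [5:1]
  {1,3,5,7,8}:  v_{1} + v_{3} + v_{5} + v_{7} + v_{8} = v_{2}  ⟹  sig = [5:1]

Signatures (|P|; sorted positive RHS coefficients), sorted:
    |P|=2: 3 collections, coeffs (), (1,1,1,1), (2)
    |P|=5: 2 collections, coeffs (1), (1)


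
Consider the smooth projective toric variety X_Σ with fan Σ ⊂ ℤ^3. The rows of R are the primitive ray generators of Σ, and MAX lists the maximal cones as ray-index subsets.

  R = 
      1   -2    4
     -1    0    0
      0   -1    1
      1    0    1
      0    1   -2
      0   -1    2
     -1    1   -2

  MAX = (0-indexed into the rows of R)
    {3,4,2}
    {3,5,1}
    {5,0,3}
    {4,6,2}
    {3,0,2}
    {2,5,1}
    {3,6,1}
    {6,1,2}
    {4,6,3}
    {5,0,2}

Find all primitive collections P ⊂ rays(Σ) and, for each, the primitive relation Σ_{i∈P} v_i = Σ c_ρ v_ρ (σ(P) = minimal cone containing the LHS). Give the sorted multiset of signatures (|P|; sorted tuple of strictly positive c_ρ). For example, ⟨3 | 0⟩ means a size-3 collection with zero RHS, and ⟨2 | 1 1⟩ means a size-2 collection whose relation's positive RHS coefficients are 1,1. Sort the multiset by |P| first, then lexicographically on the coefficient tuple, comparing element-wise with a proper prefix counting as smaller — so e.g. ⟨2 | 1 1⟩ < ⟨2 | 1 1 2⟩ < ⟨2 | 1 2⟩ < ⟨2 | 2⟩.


|primitive collections| = 9. Relations:

  P={4,5}:  v_{4} + v_{5} = 0  ⟹  sig = ⟨2 | 0⟩
  P={0,6}:  v_{0} + v_{6} = v_{5}  ⟹  sig = ⟨2 | 1⟩
  P={1,4}:  v_{1} + v_{4} = v_{6}  ⟹  sig = ⟨2 | 1⟩
  P={5,6}:  v_{5} + v_{6} = v_{1}  ⟹  sig = ⟨2 | 1⟩
  P={0,4}:  v_{0} + v_{4} = v_{2} + v_{3}  ⟹  sig = ⟨2 | 1 1⟩
  P={0,1}:  v_{0} + v_{1} = 2·v_{5}  ⟹  sig = ⟨2 | 2⟩
  P={2,3,6}:  v_{2} + v_{3} + v_{6} = 0  ⟹  sig = ⟨3 | 0⟩
  P={1,2,3}:  v_{1} + v_{2} + v_{3} = v_{5}  ⟹  sig = ⟨3 | 1⟩
  P={2,3,5}:  v_{2} + v_{3} + v_{5} = v_{0}  ⟹  sig = ⟨3 | 1⟩

Hence PRS(X_Σ) =
[⟨2 | 0⟩, ⟨2 | 1⟩, ⟨2 | 1⟩, ⟨2 | 1⟩, ⟨2 | 1 1⟩, ⟨2 | 2⟩, ⟨3 | 0⟩, ⟨3 | 1⟩, ⟨3 | 1⟩]


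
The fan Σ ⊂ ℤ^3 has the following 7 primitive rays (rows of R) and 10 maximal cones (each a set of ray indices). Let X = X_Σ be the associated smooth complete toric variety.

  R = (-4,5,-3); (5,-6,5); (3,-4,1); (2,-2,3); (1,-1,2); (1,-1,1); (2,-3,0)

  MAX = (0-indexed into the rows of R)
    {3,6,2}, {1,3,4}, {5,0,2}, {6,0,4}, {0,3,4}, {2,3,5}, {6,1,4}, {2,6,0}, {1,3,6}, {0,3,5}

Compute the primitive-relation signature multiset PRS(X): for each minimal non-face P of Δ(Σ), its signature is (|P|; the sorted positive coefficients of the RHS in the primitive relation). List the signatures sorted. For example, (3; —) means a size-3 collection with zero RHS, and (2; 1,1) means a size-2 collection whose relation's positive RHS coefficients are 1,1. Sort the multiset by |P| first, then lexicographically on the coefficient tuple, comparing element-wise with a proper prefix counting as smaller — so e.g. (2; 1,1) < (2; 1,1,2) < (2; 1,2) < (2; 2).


Minimal non-faces — 9 found among 7 rays, 10 max cones:

  {0,1}:  v_{0} + v_{1} = v_{4}  →  sig = (2; 1)
  {4,5}:  v_{4} + v_{5} = v_{3}  →  sig = (2; 1)
  {5,6}:  v_{5} + v_{6} = v_{2}  →  sig = (2; 1)
  {2,4}:  v_{2} + v_{4} = v_{3} + v_{6}  →  sig = (2; 1,1)
  {1,5}:  v_{1} + v_{5} = 2·v_{3} + v_{6}  →  sig = (2; 1,2)
  {1,2}:  v_{1} + v_{2} = 2·v_{3} + 2·v_{6}  →  sig = (2; 2,2)
  {0,3,6}:  v_{0} + v_{3} + v_{6} = 0  →  sig = (3; —)
  {0,2,3}:  v_{0} + v_{2} + v_{3} = v_{5}  →  sig = (3; 1)
  {3,4,6}:  v_{3} + v_{4} + v_{6} = v_{1}  →  sig = (3; 1)

Signatures (|P|; sorted positive RHS coefficients), sorted:
    |P|=2: 6 collections, coeffs (1), (1), (1), (1,1), (1,2), (2,2)
    |P|=3: 3 collections, coeffs (), (1), (1)


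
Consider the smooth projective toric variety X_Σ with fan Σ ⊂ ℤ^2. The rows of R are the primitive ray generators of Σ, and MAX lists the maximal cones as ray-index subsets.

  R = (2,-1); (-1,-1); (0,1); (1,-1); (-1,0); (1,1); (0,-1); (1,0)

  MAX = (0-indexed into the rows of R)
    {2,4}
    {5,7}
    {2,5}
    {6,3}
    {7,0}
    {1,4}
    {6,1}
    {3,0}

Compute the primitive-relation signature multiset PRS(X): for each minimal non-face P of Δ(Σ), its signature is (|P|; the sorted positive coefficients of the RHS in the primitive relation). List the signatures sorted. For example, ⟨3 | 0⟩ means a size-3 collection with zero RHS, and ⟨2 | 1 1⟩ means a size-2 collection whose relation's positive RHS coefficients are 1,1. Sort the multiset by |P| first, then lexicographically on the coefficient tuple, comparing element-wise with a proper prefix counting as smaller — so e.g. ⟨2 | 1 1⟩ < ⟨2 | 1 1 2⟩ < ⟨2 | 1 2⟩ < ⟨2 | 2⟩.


Δ(Σ) — 8 vertices, 20 min non-faces:

  P = {1,5}:  v_{1} + v_{5} = 0  →  sig = ⟨2 | 0⟩
  P = {2,6}:  v_{2} + v_{6} = 0  →  sig = ⟨2 | 0⟩
  P = {4,7}:  v_{4} + v_{7} = 0  →  sig = ⟨2 | 0⟩
  P = {0,4}:  v_{0} + v_{4} = v_{3}  →  sig = ⟨2 | 1⟩
  P = {1,2}:  v_{1} + v_{2} = v_{4}  →  sig = ⟨2 | 1⟩
  P = {1,7}:  v_{1} + v_{7} = v_{6}  →  sig = ⟨2 | 1⟩
  P = {2,3}:  v_{2} + v_{3} = v_{7}  →  sig = ⟨2 | 1⟩
  P = {2,7}:  v_{2} + v_{7} = v_{5}  →  sig = ⟨2 | 1⟩
  P = {3,4}:  v_{3} + v_{4} = v_{6}  →  sig = ⟨2 | 1⟩
  P = {3,7}:  v_{3} + v_{7} = v_{0}  →  sig = ⟨2 | 1⟩
  P = {4,5}:  v_{4} + v_{5} = v_{2}  →  sig = ⟨2 | 1⟩
  P = {4,6}:  v_{4} + v_{6} = v_{1}  →  sig = ⟨2 | 1⟩
  P = {5,6}:  v_{5} + v_{6} = v_{7}  →  sig = ⟨2 | 1⟩
  P = {6,7}:  v_{6} + v_{7} = v_{3}  →  sig = ⟨2 | 1⟩
  P = {0,1}:  v_{0} + v_{1} = v_{3} + v_{6}  →  sig = ⟨2 | 1 1⟩
  P = {0,2}:  v_{0} + v_{2} = 2·v_{7}  →  sig = ⟨2 | 2⟩
  P = {0,6}:  v_{0} + v_{6} = 2·v_{3}  →  sig = ⟨2 | 2⟩
  P = {1,3}:  v_{1} + v_{3} = 2·v_{6}  →  sig = ⟨2 | 2⟩
  P = {3,5}:  v_{3} + v_{5} = 2·v_{7}  →  sig = ⟨2 | 2⟩
  P = {0,5}:  v_{0} + v_{5} = 3·v_{7}  →  sig = ⟨2 | 3⟩

Signatures (|P|; sorted positive RHS coefficients), sorted:
[⟨2 | 0⟩, ⟨2 | 0⟩, ⟨2 | 0⟩, ⟨2 | 1⟩, ⟨2 | 1⟩, ⟨2 | 1⟩, ⟨2 | 1⟩, ⟨2 | 1⟩, ⟨2 | 1⟩, ⟨2 | 1⟩, ⟨2 | 1⟩, ⟨2 | 1⟩, ⟨2 | 1⟩, ⟨2 | 1⟩, ⟨2 | 1 1⟩, ⟨2 | 2⟩, ⟨2 | 2⟩, ⟨2 | 2⟩, ⟨2 | 2⟩, ⟨2 | 3⟩]


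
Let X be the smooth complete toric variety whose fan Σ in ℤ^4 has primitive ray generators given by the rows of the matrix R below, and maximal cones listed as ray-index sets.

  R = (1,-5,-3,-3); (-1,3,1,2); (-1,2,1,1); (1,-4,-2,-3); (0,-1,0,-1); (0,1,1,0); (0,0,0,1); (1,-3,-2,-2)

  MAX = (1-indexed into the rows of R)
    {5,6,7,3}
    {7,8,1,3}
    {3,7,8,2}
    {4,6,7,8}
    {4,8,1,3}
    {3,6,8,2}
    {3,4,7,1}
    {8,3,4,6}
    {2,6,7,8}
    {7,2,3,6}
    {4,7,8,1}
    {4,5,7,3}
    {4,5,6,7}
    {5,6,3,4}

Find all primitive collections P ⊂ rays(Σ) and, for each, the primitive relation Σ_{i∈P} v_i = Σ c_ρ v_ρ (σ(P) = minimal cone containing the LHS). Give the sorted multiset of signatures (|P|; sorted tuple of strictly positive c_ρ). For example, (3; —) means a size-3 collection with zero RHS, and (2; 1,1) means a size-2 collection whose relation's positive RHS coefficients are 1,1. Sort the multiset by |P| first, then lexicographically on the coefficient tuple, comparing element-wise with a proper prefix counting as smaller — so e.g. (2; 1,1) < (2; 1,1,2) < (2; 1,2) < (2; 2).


The 9 primitive collections of Σ (r=8, n=4):

  P = {1,6}:  v_{1} + v_{6} = v_{4} — sig = (2; 1)
  P = {2,5}:  v_{2} + v_{5} = v_{3} — sig = (2; 1)
  P = {5,8}:  v_{5} + v_{8} = v_{4} — sig = (2; 1)
  P = {2,4}:  v_{2} + v_{4} = v_{3} + v_{8} — sig = (2; 1,1)
  P = {1,5}:  v_{1} + v_{5} = v_{3} + 2·v_{4} + v_{7} — sig = (2; 1,1,2)
  P = {1,2}:  v_{1} + v_{2} = 2·v_{3} + v_{7} + 2·v_{8} — sig = (2; 1,2,2)
  P = {3,6,7,8}:  v_{3} + v_{6} + v_{7} + v_{8} = 0 — sig = (4; —)
  P = {3,4,6,7}:  v_{3} + v_{4} + v_{6} + v_{7} = v_{5} — sig = (4; 1)
  P = {3,4,7,8}:  v_{3} + v_{4} + v_{7} + v_{8} = v_{1} — sig = (4; 1)

Signatures (|P|; sorted positive RHS coefficients), sorted:
    (2; 1)
    (2; 1)
    (2; 1)
    (2; 1,1)
    (2; 1,1,2)
    (2; 1,2,2)
    (4; —)
    (4; 1)
    (4; 1)


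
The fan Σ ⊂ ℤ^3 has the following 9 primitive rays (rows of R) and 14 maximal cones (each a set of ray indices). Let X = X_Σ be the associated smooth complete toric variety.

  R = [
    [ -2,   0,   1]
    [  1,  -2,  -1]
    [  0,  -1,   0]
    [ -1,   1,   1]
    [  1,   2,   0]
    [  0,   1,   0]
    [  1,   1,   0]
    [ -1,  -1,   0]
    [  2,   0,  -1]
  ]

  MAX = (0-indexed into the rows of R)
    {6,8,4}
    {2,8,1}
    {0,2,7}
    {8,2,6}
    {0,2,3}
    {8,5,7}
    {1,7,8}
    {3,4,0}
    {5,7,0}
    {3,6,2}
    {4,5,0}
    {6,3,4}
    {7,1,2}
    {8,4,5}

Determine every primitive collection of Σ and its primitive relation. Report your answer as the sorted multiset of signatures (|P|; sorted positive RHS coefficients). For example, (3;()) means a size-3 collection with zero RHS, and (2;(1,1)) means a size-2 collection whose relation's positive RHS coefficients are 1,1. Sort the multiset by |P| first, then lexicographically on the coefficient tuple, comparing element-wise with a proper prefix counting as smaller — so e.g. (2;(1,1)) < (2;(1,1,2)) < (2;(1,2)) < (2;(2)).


Primitive collections (16):

  P={0,8}:  v_{0} + v_{8} = 0  →  sig = (2;())
  P={2,5}:  v_{2} + v_{5} = 0  →  sig = (2;())
  P={6,7}:  v_{6} + v_{7} = 0  →  sig = (2;())
  P={0,6}:  v_{0} + v_{6} = v_{3}  →  sig = (2;(1))
  P={1,3}:  v_{1} + v_{3} = v_{2}  →  sig = (2;(1))
  P={1,4}:  v_{1} + v_{4} = v_{8}  →  sig = (2;(1))
  P={2,4}:  v_{2} + v_{4} = v_{6}  →  sig = (2;(1))
  P={3,7}:  v_{3} + v_{7} = v_{0}  →  sig = (2;(1))
  P={3,8}:  v_{3} + v_{8} = v_{6}  →  sig = (2;(1))
  P={4,7}:  v_{4} + v_{7} = v_{5}  →  sig = (2;(1))
  P={5,6}:  v_{5} + v_{6} = v_{4}  →  sig = (2;(1))
  P={0,1}:  v_{0} + v_{1} = v_{2} + v_{7}  →  sig = (2;(1,1))
  P={1,5}:  v_{1} + v_{5} = v_{7} + v_{8}  →  sig = (2;(1,1))
  P={1,6}:  v_{1} + v_{6} = v_{2} + v_{8}  →  sig = (2;(1,1))
  P={3,5}:  v_{3} + v_{5} = v_{0} + v_{4}  →  sig = (2;(1,1))
  P={2,7,8}:  v_{2} + v_{7} + v_{8} = v_{1}  →  sig = (3;(1))

Sorted signature multiset PRS(X):
{ (2;()) ×3,  (2;(1)) ×8,  (2;(1,1)) ×4,  (3;(1)) }


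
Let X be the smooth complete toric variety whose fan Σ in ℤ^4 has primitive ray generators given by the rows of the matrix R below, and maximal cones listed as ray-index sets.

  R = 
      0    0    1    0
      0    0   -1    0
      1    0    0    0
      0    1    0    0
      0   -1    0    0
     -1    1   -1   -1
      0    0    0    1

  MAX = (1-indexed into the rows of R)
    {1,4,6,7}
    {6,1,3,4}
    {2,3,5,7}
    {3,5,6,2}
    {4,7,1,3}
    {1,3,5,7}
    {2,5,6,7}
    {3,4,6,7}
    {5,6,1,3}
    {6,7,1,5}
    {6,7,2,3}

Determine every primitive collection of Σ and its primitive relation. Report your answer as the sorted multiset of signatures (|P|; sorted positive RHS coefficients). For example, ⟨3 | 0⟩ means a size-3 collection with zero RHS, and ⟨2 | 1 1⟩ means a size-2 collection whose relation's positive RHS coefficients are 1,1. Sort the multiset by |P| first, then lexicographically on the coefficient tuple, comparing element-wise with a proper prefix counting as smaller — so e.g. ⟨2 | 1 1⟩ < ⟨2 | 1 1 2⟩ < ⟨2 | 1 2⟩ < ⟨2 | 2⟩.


5 collections generate NE(X_Σ); each relation:

  {1,2}:  v_{1} + v_{2} = 0 — sig = ⟨2 | 0⟩
  {4,5}:  v_{4} + v_{5} = 0 — sig = ⟨2 | 0⟩
  {2,4}:  v_{2} + v_{4} = v_{3} + v_{6} + v_{7} — sig = ⟨2 | 1 1 1⟩
  {1,3,6,7}:  v_{1} + v_{3} + v_{6} + v_{7} = v_{4} — sig = ⟨4 | 1⟩
  {3,5,6,7}:  v_{3} + v_{5} + v_{6} + v_{7} = v_{2} — sig = ⟨4 | 1⟩

Signatures (|P|; sorted positive RHS coefficients), sorted:
[⟨2 | 0⟩, ⟨2 | 0⟩, ⟨2 | 1 1 1⟩, ⟨4 | 1⟩, ⟨4 | 1⟩]


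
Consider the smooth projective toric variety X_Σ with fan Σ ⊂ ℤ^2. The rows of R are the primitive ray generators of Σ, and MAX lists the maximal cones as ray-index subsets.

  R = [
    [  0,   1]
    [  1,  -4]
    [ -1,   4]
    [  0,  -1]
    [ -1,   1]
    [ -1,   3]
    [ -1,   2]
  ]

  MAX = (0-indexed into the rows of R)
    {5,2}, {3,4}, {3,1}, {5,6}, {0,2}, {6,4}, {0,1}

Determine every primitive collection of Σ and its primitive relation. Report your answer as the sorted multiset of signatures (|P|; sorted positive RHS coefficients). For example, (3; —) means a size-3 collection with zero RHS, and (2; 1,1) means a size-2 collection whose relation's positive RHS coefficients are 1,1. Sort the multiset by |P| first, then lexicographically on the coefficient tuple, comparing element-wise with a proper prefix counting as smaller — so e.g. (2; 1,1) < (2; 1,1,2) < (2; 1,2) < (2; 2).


Minimal non-faces — 14 found among 7 rays, 7 max cones:

  P={0,3}:  v_{0} + v_{3} = 0 ; sig = (2; —)
  P={1,2}:  v_{1} + v_{2} = 0 ; sig = (2; —)
  P={0,4}:  v_{0} + v_{4} = v_{6} ; sig = (2; 1)
  P={0,5}:  v_{0} + v_{5} = v_{2} ; sig = (2; 1)
  P={0,6}:  v_{0} + v_{6} = v_{5} ; sig = (2; 1)
  P={1,5}:  v_{1} + v_{5} = v_{3} ; sig = (2; 1)
  P={2,3}:  v_{2} + v_{3} = v_{5} ; sig = (2; 1)
  P={3,5}:  v_{3} + v_{5} = v_{6} ; sig = (2; 1)
  P={3,6}:  v_{3} + v_{6} = v_{4} ; sig = (2; 1)
  P={2,4}:  v_{2} + v_{4} = v_{5} + v_{6} ; sig = (2; 1,1)
  P={1,6}:  v_{1} + v_{6} = 2·v_{3} ; sig = (2; 2)
  P={2,6}:  v_{2} + v_{6} = 2·v_{5} ; sig = (2; 2)
  P={4,5}:  v_{4} + v_{5} = 2·v_{6} ; sig = (2; 2)
  P={1,4}:  v_{1} + v_{4} = 3·v_{3} ; sig = (2; 3)

Signatures (|P|; sorted positive RHS coefficients), sorted:
    (2; —)
    (2; —)
    (2; 1)
    (2; 1)
    (2; 1)
    (2; 1)
    (2; 1)
    (2; 1)
    (2; 1)
    (2; 1,1)
    (2; 2)
    (2; 2)
    (2; 2)
    (2; 3)


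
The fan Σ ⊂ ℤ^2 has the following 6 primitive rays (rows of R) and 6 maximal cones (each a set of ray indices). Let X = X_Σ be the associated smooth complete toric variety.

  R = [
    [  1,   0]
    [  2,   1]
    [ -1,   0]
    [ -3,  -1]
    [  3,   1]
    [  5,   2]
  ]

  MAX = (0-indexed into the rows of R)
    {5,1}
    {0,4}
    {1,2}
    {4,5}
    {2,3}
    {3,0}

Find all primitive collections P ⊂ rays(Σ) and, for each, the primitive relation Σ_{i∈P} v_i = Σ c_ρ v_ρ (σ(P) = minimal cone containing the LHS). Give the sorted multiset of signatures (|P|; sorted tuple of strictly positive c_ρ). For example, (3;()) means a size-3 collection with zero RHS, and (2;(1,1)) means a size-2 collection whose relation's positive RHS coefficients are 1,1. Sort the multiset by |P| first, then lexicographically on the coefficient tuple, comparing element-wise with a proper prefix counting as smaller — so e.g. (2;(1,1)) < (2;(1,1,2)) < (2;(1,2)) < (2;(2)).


The 9 primitive collections of Σ (r=6, n=2):

  P = {0,2}:  v_{0} + v_{2} = 0  →  sig = (2;())
  P = {3,4}:  v_{3} + v_{4} = 0  →  sig = (2;())
  P = {0,1}:  v_{0} + v_{1} = v_{4}  →  sig = (2;(1))
  P = {1,3}:  v_{1} + v_{3} = v_{2}  →  sig = (2;(1))
  P = {1,4}:  v_{1} + v_{4} = v_{5}  →  sig = (2;(1))
  P = {2,4}:  v_{2} + v_{4} = v_{1}  →  sig = (2;(1))
  P = {3,5}:  v_{3} + v_{5} = v_{1}  →  sig = (2;(1))
  P = {0,5}:  v_{0} + v_{5} = 2·v_{4}  →  sig = (2;(2))
  P = {2,5}:  v_{2} + v_{5} = 2·v_{1}  →  sig = (2;(2))

Hence PRS(X_Σ) =
{ (2;()) ×2,  (2;(1)) ×5,  (2;(2)) ×2 }


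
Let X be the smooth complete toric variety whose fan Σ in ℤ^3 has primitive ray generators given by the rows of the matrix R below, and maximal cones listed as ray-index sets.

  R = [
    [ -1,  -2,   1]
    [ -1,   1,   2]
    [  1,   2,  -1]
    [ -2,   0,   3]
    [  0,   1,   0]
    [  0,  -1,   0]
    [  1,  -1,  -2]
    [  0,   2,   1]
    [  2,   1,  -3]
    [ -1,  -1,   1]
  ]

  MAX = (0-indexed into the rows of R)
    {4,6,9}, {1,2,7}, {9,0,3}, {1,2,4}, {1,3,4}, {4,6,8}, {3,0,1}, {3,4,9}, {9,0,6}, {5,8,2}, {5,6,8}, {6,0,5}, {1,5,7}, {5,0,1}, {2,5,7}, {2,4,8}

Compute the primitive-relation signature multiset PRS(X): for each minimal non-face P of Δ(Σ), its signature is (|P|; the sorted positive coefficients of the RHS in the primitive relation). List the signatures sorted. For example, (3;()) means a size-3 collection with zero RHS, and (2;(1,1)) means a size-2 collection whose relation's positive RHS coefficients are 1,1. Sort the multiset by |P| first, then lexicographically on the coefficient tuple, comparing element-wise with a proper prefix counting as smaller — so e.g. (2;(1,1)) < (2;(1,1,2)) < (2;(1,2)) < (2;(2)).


Δ(Σ) — 10 vertices, 22 min non-faces:

  P={0,2}:  v_{0} + v_{2} = 0  ⟹  sig = (2;())
  P={1,6}:  v_{1} + v_{6} = 0  ⟹  sig = (2;())
  P={4,5}:  v_{4} + v_{5} = 0  ⟹  sig = (2;())
  P={0,4}:  v_{0} + v_{4} = v_{9}  ⟹  sig = (2;(1))
  P={0,8}:  v_{0} + v_{8} = v_{6}  ⟹  sig = (2;(1))
  P={1,8}:  v_{1} + v_{8} = v_{2}  ⟹  sig = (2;(1))
  P={1,9}:  v_{1} + v_{9} = v_{3}  ⟹  sig = (2;(1))
  P={2,6}:  v_{2} + v_{6} = v_{8}  ⟹  sig = (2;(1))
  P={2,9}:  v_{2} + v_{9} = v_{4}  ⟹  sig = (2;(1))
  P={3,6}:  v_{3} + v_{6} = v_{9}  ⟹  sig = (2;(1))
  P={3,8}:  v_{3} + v_{8} = v_{4}  ⟹  sig = (2;(1))
  P={5,9}:  v_{5} + v_{9} = v_{0}  ⟹  sig = (2;(1))
  P={7,9}:  v_{7} + v_{9} = v_{1}  ⟹  sig = (2;(1))
  P={0,7}:  v_{0} + v_{7} = v_{1} + v_{5}  ⟹  sig = (2;(1,1))
  P={2,3}:  v_{2} + v_{3} = v_{1} + v_{4}  ⟹  sig = (2;(1,1))
  P={3,5}:  v_{3} + v_{5} = v_{0} + v_{1}  ⟹  sig = (2;(1,1))
  P={4,7}:  v_{4} + v_{7} = v_{1} + v_{2}  ⟹  sig = (2;(1,1))
  P={6,7}:  v_{6} + v_{7} = v_{2} + v_{5}  ⟹  sig = (2;(1,1))
  P={8,9}:  v_{8} + v_{9} = v_{4} + v_{6}  ⟹  sig = (2;(1,1))
  P={7,8}:  v_{7} + v_{8} = 2·v_{2} + v_{5}  ⟹  sig = (2;(1,2))
  P={3,7}:  v_{3} + v_{7} = 2·v_{1}  ⟹  sig = (2;(2))
  P={1,2,5}:  v_{1} + v_{2} + v_{5} = v_{7}  ⟹  sig = (3;(1))

so the primitive-relation signature multiset is
    |P|=2: 21 collections, coeffs (), (), (), (1), (1), (1), (1), (1), (1), (1), (1), (1), (1), (1,1), (1,1), (1,1), (1,1), (1,1), (1,1), (1,2), (2)
    |P|=3: 1 collection, coeffs (1)


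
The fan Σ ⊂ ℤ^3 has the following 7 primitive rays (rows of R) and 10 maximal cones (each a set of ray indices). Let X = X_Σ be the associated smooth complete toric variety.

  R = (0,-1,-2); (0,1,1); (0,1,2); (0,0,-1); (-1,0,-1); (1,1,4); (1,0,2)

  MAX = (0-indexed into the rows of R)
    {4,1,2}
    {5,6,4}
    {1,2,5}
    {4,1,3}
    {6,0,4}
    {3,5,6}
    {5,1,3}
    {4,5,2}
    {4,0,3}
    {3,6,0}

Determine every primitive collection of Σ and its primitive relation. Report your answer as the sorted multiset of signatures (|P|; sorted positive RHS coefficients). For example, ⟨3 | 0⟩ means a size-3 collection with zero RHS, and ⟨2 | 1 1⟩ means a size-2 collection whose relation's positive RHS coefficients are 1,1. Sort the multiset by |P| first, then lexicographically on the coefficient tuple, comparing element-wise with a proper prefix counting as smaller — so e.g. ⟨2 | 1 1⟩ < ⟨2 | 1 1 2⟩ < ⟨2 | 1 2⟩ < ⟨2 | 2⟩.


9 collections generate NE(X_Σ); each relation:

  P={0,2}:  v_{0} + v_{2} = 0 ; sig = ⟨2 | 0⟩
  P={0,1}:  v_{0} + v_{1} = v_{3} ; sig = ⟨2 | 1⟩
  P={0,5}:  v_{0} + v_{5} = v_{6} ; sig = ⟨2 | 1⟩
  P={2,3}:  v_{2} + v_{3} = v_{1} ; sig = ⟨2 | 1⟩
  P={2,6}:  v_{2} + v_{6} = v_{5} ; sig = ⟨2 | 1⟩
  P={1,6}:  v_{1} + v_{6} = v_{3} + v_{5} ; sig = ⟨2 | 1 1⟩
  P={3,4,6}:  v_{3} + v_{4} + v_{6} = 0 ; sig = ⟨3 | 0⟩
  P={3,4,5}:  v_{3} + v_{4} + v_{5} = v_{2} ; sig = ⟨3 | 1⟩
  P={1,4,5}:  v_{1} + v_{4} + v_{5} = 2·v_{2} ; sig = ⟨3 | 2⟩

Signatures (|P|; sorted positive RHS coefficients), sorted:
{ ⟨2 | 0⟩,  ⟨2 | 1⟩ ×4,  ⟨2 | 1 1⟩,  ⟨3 | 0⟩,  ⟨3 | 1⟩,  ⟨3 | 2⟩ }


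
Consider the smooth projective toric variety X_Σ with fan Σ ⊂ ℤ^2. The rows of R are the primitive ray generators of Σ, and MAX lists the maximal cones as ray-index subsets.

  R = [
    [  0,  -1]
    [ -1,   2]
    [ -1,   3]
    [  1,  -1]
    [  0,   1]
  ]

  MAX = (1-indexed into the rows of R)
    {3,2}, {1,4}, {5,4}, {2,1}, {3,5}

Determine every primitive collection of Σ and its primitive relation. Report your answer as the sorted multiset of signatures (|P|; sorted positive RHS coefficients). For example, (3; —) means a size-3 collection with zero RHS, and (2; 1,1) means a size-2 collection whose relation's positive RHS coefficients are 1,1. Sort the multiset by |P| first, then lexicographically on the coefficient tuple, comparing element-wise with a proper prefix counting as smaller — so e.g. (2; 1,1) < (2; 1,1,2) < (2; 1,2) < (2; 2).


|primitive collections| = 5. Relations:

  P = {1,5}:  v_{1} + v_{5} = 0  ⇒ sig = (2; —)
  P = {1,3}:  v_{1} + v_{3} = v_{2}  ⇒ sig = (2; 1)
  P = {2,4}:  v_{2} + v_{4} = v_{5}  ⇒ sig = (2; 1)
  P = {2,5}:  v_{2} + v_{5} = v_{3}  ⇒ sig = (2; 1)
  P = {3,4}:  v_{3} + v_{4} = 2·v_{5}  ⇒ sig = (2; 2)

Sorted signature multiset PRS(X):
    (2; —)
    (2; 1)
    (2; 1)
    (2; 1)
    (2; 2)


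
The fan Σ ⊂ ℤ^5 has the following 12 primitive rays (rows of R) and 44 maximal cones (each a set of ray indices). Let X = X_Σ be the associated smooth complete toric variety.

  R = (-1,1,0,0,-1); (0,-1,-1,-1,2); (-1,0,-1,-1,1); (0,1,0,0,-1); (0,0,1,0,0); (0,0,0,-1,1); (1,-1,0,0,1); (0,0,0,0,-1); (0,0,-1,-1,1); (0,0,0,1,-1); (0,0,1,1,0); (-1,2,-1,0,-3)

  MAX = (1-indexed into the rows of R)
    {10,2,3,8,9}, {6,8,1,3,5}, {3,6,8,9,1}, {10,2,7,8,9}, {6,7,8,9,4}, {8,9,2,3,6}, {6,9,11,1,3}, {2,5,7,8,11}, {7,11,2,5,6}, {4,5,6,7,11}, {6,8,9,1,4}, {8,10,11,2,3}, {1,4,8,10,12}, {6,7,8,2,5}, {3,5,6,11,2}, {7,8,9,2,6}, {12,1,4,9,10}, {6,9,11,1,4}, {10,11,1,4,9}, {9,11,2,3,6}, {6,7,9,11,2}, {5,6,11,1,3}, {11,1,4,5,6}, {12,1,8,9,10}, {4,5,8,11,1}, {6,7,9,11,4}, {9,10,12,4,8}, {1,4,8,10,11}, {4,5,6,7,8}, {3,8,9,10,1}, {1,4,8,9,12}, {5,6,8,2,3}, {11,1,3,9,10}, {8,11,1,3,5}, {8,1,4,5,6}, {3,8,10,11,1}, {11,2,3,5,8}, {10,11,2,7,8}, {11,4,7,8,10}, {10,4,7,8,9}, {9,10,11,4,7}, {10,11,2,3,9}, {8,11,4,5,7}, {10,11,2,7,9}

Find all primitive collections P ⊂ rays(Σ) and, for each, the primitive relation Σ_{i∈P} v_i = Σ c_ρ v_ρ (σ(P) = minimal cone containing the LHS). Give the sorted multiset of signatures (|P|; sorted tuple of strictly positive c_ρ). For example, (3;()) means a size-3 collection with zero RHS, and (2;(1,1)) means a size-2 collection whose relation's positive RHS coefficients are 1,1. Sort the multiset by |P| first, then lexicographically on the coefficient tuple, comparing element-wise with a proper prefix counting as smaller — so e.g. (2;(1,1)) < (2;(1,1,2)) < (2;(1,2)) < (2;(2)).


The 17 primitive collections of Σ (r=12, n=5):

  P={1,7}:  v_{1} + v_{7} = 0 ; sig = (2;())
  P={6,10}:  v_{6} + v_{10} = 0 ; sig = (2;())
  P={1,2}:  v_{1} + v_{2} = v_{3} ; sig = (2;(1))
  P={2,4}:  v_{2} + v_{4} = v_{9} ; sig = (2;(1))
  P={3,7}:  v_{3} + v_{7} = v_{2} ; sig = (2;(1))
  P={5,9}:  v_{5} + v_{9} = v_{6} ; sig = (2;(1))
  P={3,4}:  v_{3} + v_{4} = v_{1} + v_{9} ; sig = (2;(1,1))
  P={5,10}:  v_{5} + v_{10} = v_{8} + v_{11} ; sig = (2;(1,1))
  P={5,12}:  v_{5} + v_{12} = v_{1} + v_{4} + v_{8} ; sig = (2;(1,1,1))
  P={11,12}:  v_{11} + v_{12} = v_{1} + v_{4} + v_{10} ; sig = (2;(1,1,1))
  P={6,12}:  v_{6} + v_{12} = v_{1} + v_{4} + v_{8} + v_{9} ; sig = (2;(1,1,1,1))
  P={7,12}:  v_{7} + v_{12} = v_{4} + v_{8} + v_{9} + v_{10} ; sig = (2;(1,1,1,1))
  P={2,12}:  v_{2} + v_{12} = v_{1} + v_{8} + 2·v_{9} + v_{10} ; sig = (2;(1,1,1,2))
  P={3,12}:  v_{3} + v_{12} = 2·v_{1} + v_{8} + 2·v_{9} + v_{10} ; sig = (2;(1,1,2,2))
  P={8,9,11}:  v_{8} + v_{9} + v_{11} = 0 ; sig = (3;())
  P={6,8,11}:  v_{6} + v_{8} + v_{11} = v_{5} ; sig = (3;(1))
  P={1,4,8,9,10}:  v_{1} + v_{4} + v_{8} + v_{9} + v_{10} = v_{12} ; sig = (5;(1))

Sorted signature multiset PRS(X):
    (2;())
    (2;())
    (2;(1))
    (2;(1))
    (2;(1))
    (2;(1))
    (2;(1,1))
    (2;(1,1))
    (2;(1,1,1))
    (2;(1,1,1))
    (2;(1,1,1,1))
    (2;(1,1,1,1))
    (2;(1,1,1,2))
    (2;(1,1,2,2))
    (3;())
    (3;(1))
    (5;(1))


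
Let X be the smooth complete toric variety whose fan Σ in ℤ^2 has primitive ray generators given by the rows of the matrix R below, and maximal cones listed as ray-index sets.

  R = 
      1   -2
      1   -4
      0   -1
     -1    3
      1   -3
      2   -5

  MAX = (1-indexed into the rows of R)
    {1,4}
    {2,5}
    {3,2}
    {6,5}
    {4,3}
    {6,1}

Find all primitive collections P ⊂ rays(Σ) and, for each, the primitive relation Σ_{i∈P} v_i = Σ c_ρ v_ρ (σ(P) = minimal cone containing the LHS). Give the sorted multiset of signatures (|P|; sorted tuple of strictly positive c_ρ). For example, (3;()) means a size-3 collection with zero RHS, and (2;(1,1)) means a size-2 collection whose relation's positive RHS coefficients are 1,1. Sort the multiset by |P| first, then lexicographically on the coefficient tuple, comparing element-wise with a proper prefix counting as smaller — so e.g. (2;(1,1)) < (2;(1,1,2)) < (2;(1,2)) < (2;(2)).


9 collections generate NE(X_Σ); each relation:

  P={4,5}:  v_{4} + v_{5} = 0  ⟹  sig = (2;())
  P={1,3}:  v_{1} + v_{3} = v_{5}  ⟹  sig = (2;(1))
  P={1,5}:  v_{1} + v_{5} = v_{6}  ⟹  sig = (2;(1))
  P={2,4}:  v_{2} + v_{4} = v_{3}  ⟹  sig = (2;(1))
  P={3,5}:  v_{3} + v_{5} = v_{2}  ⟹  sig = (2;(1))
  P={4,6}:  v_{4} + v_{6} = v_{1}  ⟹  sig = (2;(1))
  P={1,2}:  v_{1} + v_{2} = 2·v_{5}  ⟹  sig = (2;(2))
  P={3,6}:  v_{3} + v_{6} = 2·v_{5}  ⟹  sig = (2;(2))
  P={2,6}:  v_{2} + v_{6} = 3·v_{5}  ⟹  sig = (2;(3))

so the primitive-relation signature multiset is
    |P|=2: 9 collections, coeffs (), (1), (1), (1), (1), (1), (2), (2), (3)


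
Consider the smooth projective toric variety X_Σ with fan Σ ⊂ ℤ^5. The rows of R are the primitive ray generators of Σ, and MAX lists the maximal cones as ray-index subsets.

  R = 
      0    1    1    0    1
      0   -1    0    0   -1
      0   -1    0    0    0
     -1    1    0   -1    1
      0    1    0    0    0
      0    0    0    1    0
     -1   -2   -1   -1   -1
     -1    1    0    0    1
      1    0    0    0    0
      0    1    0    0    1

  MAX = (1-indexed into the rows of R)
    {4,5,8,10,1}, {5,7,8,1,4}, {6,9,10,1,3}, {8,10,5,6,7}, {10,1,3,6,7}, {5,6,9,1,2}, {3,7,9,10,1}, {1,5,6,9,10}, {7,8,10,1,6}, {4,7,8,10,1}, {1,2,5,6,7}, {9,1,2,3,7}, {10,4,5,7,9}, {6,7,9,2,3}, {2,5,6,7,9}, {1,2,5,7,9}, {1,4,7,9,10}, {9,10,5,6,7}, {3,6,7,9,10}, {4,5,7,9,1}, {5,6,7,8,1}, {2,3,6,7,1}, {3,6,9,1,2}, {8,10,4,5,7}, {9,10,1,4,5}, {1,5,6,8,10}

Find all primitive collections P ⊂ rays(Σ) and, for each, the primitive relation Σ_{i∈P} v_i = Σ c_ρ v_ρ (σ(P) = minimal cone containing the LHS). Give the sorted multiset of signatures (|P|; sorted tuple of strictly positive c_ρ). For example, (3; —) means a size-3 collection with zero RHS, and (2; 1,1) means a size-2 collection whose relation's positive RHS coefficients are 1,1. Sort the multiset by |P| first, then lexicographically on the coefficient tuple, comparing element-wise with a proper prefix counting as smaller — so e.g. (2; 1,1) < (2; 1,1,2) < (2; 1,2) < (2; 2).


10 minimal non-faces of Δ(Σ) (on 10 rays):

  {2,10}:  v_{2} + v_{10} = 0 ; sig = (2; —)
  {3,5}:  v_{3} + v_{5} = 0 ; sig = (2; —)
  {4,6}:  v_{4} + v_{6} = v_{8} ; sig = (2; 1)
  {8,9}:  v_{8} + v_{9} = v_{10} ; sig = (2; 1)
  {2,4}:  v_{2} + v_{4} = v_{1} + v_{5} + v_{7} ; sig = (2; 1,1,1)
  {3,4}:  v_{3} + v_{4} = v_{1} + v_{7} + v_{10} ; sig = (2; 1,1,1)
  {2,8}:  v_{2} + v_{8} = v_{1} + v_{5} + v_{6} + v_{7} ; sig = (2; 1,1,1,1)
  {3,8}:  v_{3} + v_{8} = v_{1} + v_{6} + v_{7} + v_{10} ; sig = (2; 1,1,1,1)
  {1,5,7,10}:  v_{1} + v_{5} + v_{7} + v_{10} = v_{4} ; sig = (4; 1)
  {1,6,7,9}:  v_{1} + v_{6} + v_{7} + v_{9} = v_{3} ; sig = (4; 1)

so the primitive-relation signature multiset is
{ (2; —) ×2,  (2; 1) ×2,  (2; 1,1,1) ×2,  (2; 1,1,1,1) ×2,  (4; 1) ×2 }


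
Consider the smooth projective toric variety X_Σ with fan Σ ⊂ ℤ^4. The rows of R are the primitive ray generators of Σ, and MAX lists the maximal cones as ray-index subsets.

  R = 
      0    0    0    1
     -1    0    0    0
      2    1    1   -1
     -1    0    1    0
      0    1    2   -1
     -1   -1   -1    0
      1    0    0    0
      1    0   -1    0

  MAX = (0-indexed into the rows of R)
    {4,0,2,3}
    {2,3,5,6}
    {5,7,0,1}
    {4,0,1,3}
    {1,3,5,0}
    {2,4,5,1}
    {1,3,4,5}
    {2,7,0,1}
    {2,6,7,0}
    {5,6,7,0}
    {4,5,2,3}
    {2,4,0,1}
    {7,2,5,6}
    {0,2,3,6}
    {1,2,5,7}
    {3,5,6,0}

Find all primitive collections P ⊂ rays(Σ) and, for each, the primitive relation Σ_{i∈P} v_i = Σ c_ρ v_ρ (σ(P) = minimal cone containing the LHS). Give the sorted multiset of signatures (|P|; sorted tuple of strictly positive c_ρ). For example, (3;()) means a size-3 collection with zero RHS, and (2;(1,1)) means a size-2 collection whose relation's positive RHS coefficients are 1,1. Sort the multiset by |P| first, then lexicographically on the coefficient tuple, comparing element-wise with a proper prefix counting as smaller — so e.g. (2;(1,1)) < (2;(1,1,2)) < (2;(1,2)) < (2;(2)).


7 collections generate NE(X_Σ); each relation:

  P = {1,6}:  v_{1} + v_{6} = 0 — sig = (2;())
  P = {3,7}:  v_{3} + v_{7} = 0 — sig = (2;())
  P = {4,6}:  v_{4} + v_{6} = v_{2} + v_{3} — sig = (2;(1,1))
  P = {4,7}:  v_{4} + v_{7} = v_{1} + v_{2} — sig = (2;(1,1))
  P = {0,2,5}:  v_{0} + v_{2} + v_{5} = v_{6} — sig = (3;(1))
  P = {0,4,5}:  v_{0} + v_{4} + v_{5} = v_{3} — sig = (3;(1))
  P = {1,2,3}:  v_{1} + v_{2} + v_{3} = v_{4} — sig = (3;(1))

Signatures (|P|; sorted positive RHS coefficients), sorted:
{ (2;()) ×2,  (2;(1,1)) ×2,  (3;(1)) ×3 }


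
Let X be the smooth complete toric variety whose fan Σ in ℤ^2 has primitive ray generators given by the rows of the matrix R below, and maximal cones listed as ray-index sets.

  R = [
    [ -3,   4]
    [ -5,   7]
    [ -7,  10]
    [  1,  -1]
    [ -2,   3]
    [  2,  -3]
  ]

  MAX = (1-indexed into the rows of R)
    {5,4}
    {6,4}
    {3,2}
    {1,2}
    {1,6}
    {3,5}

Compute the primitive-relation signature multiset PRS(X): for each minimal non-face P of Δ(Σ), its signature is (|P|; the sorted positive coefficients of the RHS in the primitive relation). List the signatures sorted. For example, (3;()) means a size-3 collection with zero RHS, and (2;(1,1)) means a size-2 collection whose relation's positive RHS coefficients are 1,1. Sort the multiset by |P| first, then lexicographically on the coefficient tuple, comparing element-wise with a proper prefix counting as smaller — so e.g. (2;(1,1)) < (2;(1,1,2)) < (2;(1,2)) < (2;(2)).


9 collections generate NE(X_Σ); each relation:

  P = {5,6}:  v_{5} + v_{6} = 0  ⟹  sig = (2;())
  P = {1,4}:  v_{1} + v_{4} = v_{5}  ⟹  sig = (2;(1))
  P = {1,5}:  v_{1} + v_{5} = v_{2}  ⟹  sig = (2;(1))
  P = {2,5}:  v_{2} + v_{5} = v_{3}  ⟹  sig = (2;(1))
  P = {2,6}:  v_{2} + v_{6} = v_{1}  ⟹  sig = (2;(1))
  P = {3,6}:  v_{3} + v_{6} = v_{2}  ⟹  sig = (2;(1))
  P = {1,3}:  v_{1} + v_{3} = 2·v_{2}  ⟹  sig = (2;(2))
  P = {2,4}:  v_{2} + v_{4} = 2·v_{5}  ⟹  sig = (2;(2))
  P = {3,4}:  v_{3} + v_{4} = 3·v_{5}  ⟹  sig = (2;(3))

Hence PRS(X_Σ) =
{ (2;()),  (2;(1)) ×5,  (2;(2)) ×2,  (2;(3)) }


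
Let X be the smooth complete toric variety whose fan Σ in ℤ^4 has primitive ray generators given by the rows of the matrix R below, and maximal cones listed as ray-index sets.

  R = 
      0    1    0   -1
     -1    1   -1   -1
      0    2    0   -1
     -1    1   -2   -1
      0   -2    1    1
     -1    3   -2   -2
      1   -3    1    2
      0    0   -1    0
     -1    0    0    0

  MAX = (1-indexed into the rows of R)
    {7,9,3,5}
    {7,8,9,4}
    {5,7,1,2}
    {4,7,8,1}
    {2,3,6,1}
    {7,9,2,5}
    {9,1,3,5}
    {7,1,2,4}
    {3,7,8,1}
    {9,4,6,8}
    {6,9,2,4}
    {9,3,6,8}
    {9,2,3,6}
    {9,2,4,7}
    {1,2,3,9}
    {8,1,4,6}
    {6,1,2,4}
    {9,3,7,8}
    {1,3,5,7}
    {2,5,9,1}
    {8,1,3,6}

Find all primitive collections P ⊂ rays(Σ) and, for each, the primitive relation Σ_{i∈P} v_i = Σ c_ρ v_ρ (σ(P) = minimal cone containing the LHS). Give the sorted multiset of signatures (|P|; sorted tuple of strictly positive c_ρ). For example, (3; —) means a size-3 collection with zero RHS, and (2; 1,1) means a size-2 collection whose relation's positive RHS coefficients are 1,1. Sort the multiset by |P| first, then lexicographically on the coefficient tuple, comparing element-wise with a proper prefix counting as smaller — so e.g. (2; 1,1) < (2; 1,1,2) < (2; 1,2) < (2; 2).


12 collections generate NE(X_Σ); each relation:

  {2,8}:  v_{2} + v_{8} = v_{4} ; sig = (2; 1)
  {3,4}:  v_{3} + v_{4} = v_{6} ; sig = (2; 1)
  {5,6}:  v_{5} + v_{6} = v_{2} ; sig = (2; 1)
  {6,7}:  v_{6} + v_{7} = v_{8} ; sig = (2; 1)
  {5,8}:  v_{5} + v_{8} = v_{2} + v_{7} ; sig = (2; 1,1)
  {4,5}:  v_{4} + v_{5} = 2·v_{2} + v_{7} ; sig = (2; 1,2)
  {2,3,7}:  v_{2} + v_{3} + v_{7} = 0 ; sig = (3; —)
  {1,7,9}:  v_{1} + v_{7} + v_{9} = v_{5} ; sig = (3; 1)
  {1,8,9}:  v_{1} + v_{8} + v_{9} = v_{2} ; sig = (3; 1)
  {2,3,5}:  v_{2} + v_{3} + v_{5} = v_{1} + v_{9} ; sig = (3; 1,1)
  {1,6,9}:  v_{1} + v_{6} + v_{9} = 2·v_{2} + v_{3} ; sig = (3; 1,2)
  {1,4,9}:  v_{1} + v_{4} + v_{9} = 2·v_{2} ; sig = (3; 2)

Hence PRS(X_Σ) =
{ (2; 1) ×4,  (2; 1,1),  (2; 1,2),  (3; —),  (3; 1) ×2,  (3; 1,1),  (3; 1,2),  (3; 2) }
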